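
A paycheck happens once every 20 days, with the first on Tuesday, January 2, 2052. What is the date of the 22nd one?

The 22nd occurrence is 21 intervals after the first: 21 × 20 = 420 days after January 2, 2052.
January has 31 days — 29 days to the end of January leaves 391.
February has 29 days (362 left).
March has 31 days (331 left).
April has 30 days (301 left).
May has 31 days (270 left).
June has 30 days (240 left).
July has 31 days (209 left).
August has 31 days (178 left).
September has 30 days (148 left).
October has 31 days (117 left).
November has 30 days (87 left).
December has 31 days (56 left).
January has 31 days (25 left).
25 days into February → February 25, 2053.

February 25, 2053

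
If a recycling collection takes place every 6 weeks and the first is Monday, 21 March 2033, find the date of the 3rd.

13 June 2033

The 3rd occurrence is 2 intervals after the first: 2 × 42 = 84 days after 21 March 2033.
March has 31 days — 10 days to the end of March leaves 74.
April has 30 days (44 left).
May has 31 days (13 left).
13 days into June → 13 June 2033.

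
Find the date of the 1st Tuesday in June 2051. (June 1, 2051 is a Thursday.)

6 June 2051

June 2051 begins on a Thursday, so the first Tuesday is June 6 (5 days later).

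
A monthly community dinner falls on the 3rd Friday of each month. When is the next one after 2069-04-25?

April 2069 starts on a Monday; its first Friday is the 5th, so the 3rd Friday is the 19th — 2069-04-19.
That is not after 2069-04-25, so look at May 2069.
May 2069 starts on a Wednesday; its first Friday is the 3rd, so the 3rd Friday is the 17th — 2069-05-17.

2069-05-17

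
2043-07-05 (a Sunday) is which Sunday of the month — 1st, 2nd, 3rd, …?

Day 5 falls in week ⌈5/7⌉ of the month.
Days 1–7 hold the 1st Sunday, 8–14 the 2nd, 15–21 the 3rd, 22–28 the 4th, 29–31 the 5th.
5 is in the range for the 1st.

1st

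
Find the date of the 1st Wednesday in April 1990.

1990-04-04

The first Wednesday of April 1990 is April 4.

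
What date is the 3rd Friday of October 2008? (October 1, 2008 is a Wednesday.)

17 October 2008

October 2008 begins on a Wednesday, so the first Friday is October 3 (2 days later).
The 3rd Friday is 2 weeks later: 3 + 14 = 17.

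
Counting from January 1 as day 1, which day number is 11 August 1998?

223

Days in months before August: 31 + 28 + 31 + 30 + 31 + 30 + 31 = 212.
Plus 11 days into August → day 223.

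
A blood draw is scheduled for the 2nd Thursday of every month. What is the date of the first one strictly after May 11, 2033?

May 12, 2033

May 2033 starts on a Sunday; its first Thursday is the 5th, so the 2nd Thursday is the 12th — May 12, 2033.
May 12, 2033 is after May 11, 2033, so that is the next one.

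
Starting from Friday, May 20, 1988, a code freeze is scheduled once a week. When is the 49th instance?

April 21, 1989

The 49th occurrence is 48 intervals after the first: 48 × 7 = 336 days after May 20, 1988.
May has 31 days — 11 days to the end of May leaves 325.
June has 30 days (295 left).
July has 31 days (264 left).
August has 31 days (233 left).
September has 30 days (203 left).
October has 31 days (172 left).
November has 30 days (142 left).
December has 31 days (111 left).
January has 31 days (80 left).
February has 28 days (52 left).
March has 31 days (21 left).
21 days into April → April 21, 1989.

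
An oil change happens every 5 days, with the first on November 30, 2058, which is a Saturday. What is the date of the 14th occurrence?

February 3, 2059

The 14th occurrence is 13 intervals after the first: 13 × 5 = 65 days after November 30, 2058.
November has 30 days — 0 days to the end of November leaves 65.
December has 31 days (34 left).
January has 31 days (3 left).
3 days into February → February 3, 2059.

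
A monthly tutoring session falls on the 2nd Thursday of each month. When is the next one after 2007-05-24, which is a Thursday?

May 2007 starts on a Tuesday; its first Thursday is the 3rd, so the 2nd Thursday is the 10th — 2007-05-10.
That is not after 2007-05-24, so look at June 2007.
June 2007 starts on a Friday; its first Thursday is the 7th, so the 2nd Thursday is the 14th — 2007-06-14.

2007-06-14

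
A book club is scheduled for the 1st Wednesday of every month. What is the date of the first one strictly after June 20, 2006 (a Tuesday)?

June 2006 starts on a Thursday, so its 1st Wednesday is June 7, 2006 (6 days in).
That is not after June 20, 2006, so look at July 2006.
July 2006 starts on a Saturday, so its 1st Wednesday is July 5, 2006 (4 days in).

July 5, 2006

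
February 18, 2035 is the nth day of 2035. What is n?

49

Days in months before February: 31 = 31.
Plus 18 days into February → day 49.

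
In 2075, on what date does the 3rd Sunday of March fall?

March 2075 begins on a Friday, so the first Sunday is March 3 (2 days later).
The 3rd Sunday is 2 weeks later: 3 + 14 = 17.

2075-03-17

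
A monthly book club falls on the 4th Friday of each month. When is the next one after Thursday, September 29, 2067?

September 2067 starts on a Thursday; its first Friday is the 2nd, so the 4th Friday is the 23rd — September 23, 2067.
That is not after September 29, 2067, so look at October 2067.
October 2067 starts on a Saturday; its first Friday is the 7th, so the 4th Friday is the 28th — October 28, 2067.

October 28, 2067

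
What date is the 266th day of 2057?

23 September 2057

January has 31 days (266 − 31 = 235 remain).
February has 28 days (235 − 28 = 207 remain).
March has 31 days (207 − 31 = 176 remain).
April has 30 days (176 − 30 = 146 remain).
May has 31 days (146 − 31 = 115 remain).
June has 30 days (115 − 30 = 85 remain).
July has 31 days (85 − 31 = 54 remain).
August has 31 days (54 − 31 = 23 remain).
23 into September → September 23.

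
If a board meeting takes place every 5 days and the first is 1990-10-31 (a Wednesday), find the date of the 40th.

The 40th occurrence is 39 intervals after the first: 39 × 5 = 195 days after 1990-10-31.
October has 31 days — 0 days to the end of October leaves 195.
November has 30 days (165 left).
December has 31 days (134 left).
January has 31 days (103 left).
February has 28 days (75 left).
March has 31 days (44 left).
April has 30 days (14 left).
14 days into May → 1991-05-14.

1991-05-14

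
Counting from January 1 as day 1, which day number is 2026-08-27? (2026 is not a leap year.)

239

Days in months before August: 31 + 28 + 31 + 30 + 31 + 30 + 31 = 212.
Plus 27 days into August → day 239.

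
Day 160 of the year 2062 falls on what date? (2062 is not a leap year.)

January has 31 days (160 − 31 = 129 remain).
February has 28 days (129 − 28 = 101 remain).
March has 31 days (101 − 31 = 70 remain).
April has 30 days (70 − 30 = 40 remain).
May has 31 days (40 − 31 = 9 remain).
9 into June → June 9.

9 June 2062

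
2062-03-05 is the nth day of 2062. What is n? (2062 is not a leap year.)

64

Days in months before March: 31 + 28 = 59.
Plus 5 days into March → day 64.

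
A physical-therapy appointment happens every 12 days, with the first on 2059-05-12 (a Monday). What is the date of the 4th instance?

The 4th occurrence is 3 intervals after the first: 3 × 12 = 36 days after 2059-05-12.
May has 31 days — 19 days to the end of May leaves 17.
17 days into June → 2059-06-17.

2059-06-17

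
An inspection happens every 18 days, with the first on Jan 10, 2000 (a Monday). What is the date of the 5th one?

Mar 22, 2000

The 5th occurrence is 4 intervals after the first: 4 × 18 = 72 days after Jan 10, 2000.
Jan has 31 days — 21 days to the end of Jan leaves 51.
Feb has 29 days (22 left).
22 days into Mar → Mar 22, 2000.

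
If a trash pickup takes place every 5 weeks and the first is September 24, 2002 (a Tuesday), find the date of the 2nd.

The 2nd occurrence is 1 interval after the first: 1 × 35 = 35 days after September 24, 2002.
September has 30 days — 6 days to the end of September leaves 29.
29 days into October → October 29, 2002.

October 29, 2002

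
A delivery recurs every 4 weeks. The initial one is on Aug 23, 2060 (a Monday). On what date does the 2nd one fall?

The 2nd occurrence is 1 interval after the first: 1 × 28 = 28 days after Aug 23, 2060.
Aug has 31 days — 8 days to the end of Aug leaves 20.
20 days into Sep → Sep 20, 2060.

Sep 20, 2060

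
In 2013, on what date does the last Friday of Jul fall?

The first Friday of Jul 2013 is Jul 5.
Jul 2013 has 31 days. Adding weeks: 5, 12, 19, 26 — the last one ≤ 31 is the 26th.

Jul 26, 2013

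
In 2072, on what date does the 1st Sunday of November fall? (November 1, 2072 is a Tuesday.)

November 6, 2072

November 2072 begins on a Tuesday, so the first Sunday is November 6 (5 days later).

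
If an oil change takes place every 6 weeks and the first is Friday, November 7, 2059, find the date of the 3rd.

The 3rd occurrence is 2 intervals after the first: 2 × 42 = 84 days after November 7, 2059.
November has 30 days — 23 days to the end of November leaves 61.
December has 31 days (30 left).
30 days into January → January 30, 2060.

January 30, 2060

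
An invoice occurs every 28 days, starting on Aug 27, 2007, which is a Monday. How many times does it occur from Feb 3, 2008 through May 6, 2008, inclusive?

Occurrences land 28·i days after Aug 27, 2007 for i = 0, 1, 2, …
Feb 3, 2008 is 160 days after the start; 160 ÷ 28 = 5 remainder 20; since the remainder is 20, round up to i = 6. First occurrence in the window: #7 on Feb 11, 2008 (6×28 = 168 days in).
May 6, 2008 is 253 days after the start; 253 ÷ 28 = 9 remainder 1. Last occurrence in the window: #10 on May 5, 2008.
Occurrences #7 through #10: 4 in total.

4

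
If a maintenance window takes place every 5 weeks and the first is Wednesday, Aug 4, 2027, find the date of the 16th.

The 16th occurrence is 15 intervals after the first: 15 × 35 = 525 days after Aug 4, 2027.
Aug has 31 days — 27 days to the end of Aug leaves 498.
From end of Aug to end of 2027 is 122 days (376 left).
2028 has 366 days (10 left).
10 days into Jan → Jan 10, 2029.

Jan 10, 2029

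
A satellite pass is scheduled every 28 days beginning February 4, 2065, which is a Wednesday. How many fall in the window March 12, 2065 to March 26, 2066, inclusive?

13

Occurrences land 28·i days after February 4, 2065 for i = 0, 1, 2, …
March 12, 2065 is 36 days after the start; 36 ÷ 28 = 1 remainder 8; since the remainder is 8, round up to i = 2. First occurrence in the window: #3 on April 1, 2065 (2×28 = 56 days in).
March 26, 2066 is 415 days after the start; 415 ÷ 28 = 14 remainder 23. Last occurrence in the window: #15 on March 3, 2066.
Occurrences #3 through #15: 13 in total.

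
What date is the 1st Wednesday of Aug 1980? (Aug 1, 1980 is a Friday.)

Aug 6, 1980

Aug 1980 begins on a Friday, so the first Wednesday is Aug 6 (5 days later).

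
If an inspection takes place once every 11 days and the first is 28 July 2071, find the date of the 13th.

The 13th occurrence is 12 intervals after the first: 12 × 11 = 132 days after 28 July 2071.
July has 31 days — 3 days to the end of July leaves 129.
August has 31 days (98 left).
September has 30 days (68 left).
October has 31 days (37 left).
November has 30 days (7 left).
7 days into December → 7 December 2071.

7 December 2071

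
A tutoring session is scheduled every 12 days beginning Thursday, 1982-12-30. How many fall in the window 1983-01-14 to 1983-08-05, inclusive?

Occurrences land 12·i days after 1982-12-30 for i = 0, 1, 2, …
1983-01-14 is 15 days after the start; 15 ÷ 12 = 1 remainder 3; since the remainder is 3, round up to i = 2. First occurrence in the window: #3 on 1983-01-23 (2×12 = 24 days in).
1983-08-05 is 218 days after the start; 218 ÷ 12 = 18 remainder 2. Last occurrence in the window: #19 on 1983-08-03.
Occurrences #3 through #19: 17 in total.

17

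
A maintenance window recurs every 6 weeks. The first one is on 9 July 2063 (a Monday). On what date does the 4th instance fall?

The 4th occurrence is 3 intervals after the first: 3 × 42 = 126 days after 9 July 2063.
July has 31 days — 22 days to the end of July leaves 104.
August has 31 days (73 left).
September has 30 days (43 left).
October has 31 days (12 left).
12 days into November → 12 November 2063.

12 November 2063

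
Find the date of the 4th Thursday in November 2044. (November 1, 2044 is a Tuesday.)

24 November 2044

November 2044 begins on a Tuesday, so the first Thursday is November 3 (2 days later).
The 4th Thursday is 3 weeks later: 3 + 21 = 24.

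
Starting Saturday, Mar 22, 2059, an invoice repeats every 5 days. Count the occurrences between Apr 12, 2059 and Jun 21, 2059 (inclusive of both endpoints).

14

Occurrences land 5·i days after Mar 22, 2059 for i = 0, 1, 2, …
Apr 12, 2059 is 21 days after the start; 21 ÷ 5 = 4 remainder 1; since the remainder is 1, round up to i = 5. First occurrence in the window: #6 on Apr 16, 2059 (5×5 = 25 days in).
Jun 21, 2059 is 91 days after the start; 91 ÷ 5 = 18 remainder 1. Last occurrence in the window: #19 on Jun 20, 2059.
Occurrences #6 through #19: 14 in total.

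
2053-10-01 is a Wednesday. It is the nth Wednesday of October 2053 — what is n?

Day 1 falls in week ⌈1/7⌉ of the month.
Days 1–7 hold the 1st Wednesday, 8–14 the 2nd, 15–21 the 3rd, 22–28 the 4th, 29–31 the 5th.
1 is in the range for the 1st.

1st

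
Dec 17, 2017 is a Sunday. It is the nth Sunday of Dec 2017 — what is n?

Day 17 falls in week ⌈17/7⌉ of the month.
Days 1–7 hold the 1st Sunday, 8–14 the 2nd, 15–21 the 3rd, 22–28 the 4th, 29–31 the 5th.
17 is in the range for the 3rd.

3rd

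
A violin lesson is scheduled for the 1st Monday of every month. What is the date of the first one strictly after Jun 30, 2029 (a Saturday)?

Jun 2029 starts on a Friday, so its 1st Monday is Jun 4, 2029 (3 days in).
That is not after Jun 30, 2029, so look at Jul 2029.
Jul 2029 starts on a Sunday, so its 1st Monday is Jul 2, 2029 (1 day in).

Jul 2, 2029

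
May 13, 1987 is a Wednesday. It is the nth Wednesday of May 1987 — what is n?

Day 13 falls in week ⌈13/7⌉ of the month.
Days 1–7 hold the 1st Wednesday, 8–14 the 2nd, 15–21 the 3rd, 22–28 the 4th, 29–31 the 5th.
13 is in the range for the 2nd.

2nd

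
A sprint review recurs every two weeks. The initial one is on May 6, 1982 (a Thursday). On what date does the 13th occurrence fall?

The 13th occurrence is 12 intervals after the first: 12 × 14 = 168 days after May 6, 1982.
May has 31 days — 25 days to the end of May leaves 143.
Jun has 30 days (113 left).
Jul has 31 days (82 left).
Aug has 31 days (51 left).
Sep has 30 days (21 left).
21 days into Oct → Oct 21, 1982.

Oct 21, 1982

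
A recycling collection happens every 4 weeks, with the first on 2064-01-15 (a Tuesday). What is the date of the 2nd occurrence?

The 2nd occurrence is 1 interval after the first: 1 × 28 = 28 days after 2064-01-15.
January has 31 days — 16 days to the end of January leaves 12.
12 days into February → 2064-02-12.

2064-02-12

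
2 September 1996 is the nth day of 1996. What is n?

Days in months before September: 31 + 29 + 31 + 30 + 31 + 30 + 31 + 31 = 244.
Plus 2 days into September → day 246.

246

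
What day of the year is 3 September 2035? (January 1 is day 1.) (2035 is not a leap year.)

246

Days in months before September: 31 + 28 + 31 + 30 + 31 + 30 + 31 + 31 = 243.
Plus 3 days into September → day 246.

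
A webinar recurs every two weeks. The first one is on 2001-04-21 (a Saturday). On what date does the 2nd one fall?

The 2nd occurrence is 1 interval after the first: 1 × 14 = 14 days after 2001-04-21.
April has 30 days — 9 days to the end of April leaves 5.
5 days into May → 2001-05-05.

2001-05-05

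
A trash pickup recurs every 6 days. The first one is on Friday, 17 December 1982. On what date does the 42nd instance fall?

The 42nd occurrence is 41 intervals after the first: 41 × 6 = 246 days after 17 December 1982.
December has 31 days — 14 days to the end of December leaves 232.
January has 31 days (201 left).
February has 28 days (173 left).
March has 31 days (142 left).
April has 30 days (112 left).
May has 31 days (81 left).
June has 30 days (51 left).
July has 31 days (20 left).
20 days into August → 20 August 1983.

20 August 1983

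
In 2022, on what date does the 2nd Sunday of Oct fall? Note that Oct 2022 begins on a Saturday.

Oct 9, 2022

Oct 2022 begins on a Saturday, so the first Sunday is Oct 2 (1 day later).
The 2nd Sunday is 1 weeks later: 2 + 7 = 9.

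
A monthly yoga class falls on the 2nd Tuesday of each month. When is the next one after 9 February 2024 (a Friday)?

13 February 2024

February 2024 starts on a Thursday; its first Tuesday is the 6th, so the 2nd Tuesday is the 13th — 13 February 2024.
13 February 2024 is after 9 February 2024, so that is the next one.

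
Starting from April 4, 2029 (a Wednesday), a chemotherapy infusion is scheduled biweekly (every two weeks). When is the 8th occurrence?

July 11, 2029

The 8th occurrence is 7 intervals after the first: 7 × 14 = 98 days after April 4, 2029.
April has 30 days — 26 days to the end of April leaves 72.
May has 31 days (41 left).
June has 30 days (11 left).
11 days into July → July 11, 2029.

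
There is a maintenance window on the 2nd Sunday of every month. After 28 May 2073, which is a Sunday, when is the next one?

11 June 2073

May 2073 starts on a Monday; its first Sunday is the 7th, so the 2nd Sunday is the 14th — 14 May 2073.
That is not after 28 May 2073, so look at June 2073.
June 2073 starts on a Thursday; its first Sunday is the 4th, so the 2nd Sunday is the 11th — 11 June 2073.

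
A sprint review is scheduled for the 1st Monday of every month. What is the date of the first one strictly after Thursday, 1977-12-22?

1978-01-02

December 1977 starts on a Thursday, so its 1st Monday is 1977-12-05 (4 days in).
That is not after 1977-12-22, so look at January 1978.
January 1978 starts on a Sunday, so its 1st Monday is 1978-01-02 (1 day in).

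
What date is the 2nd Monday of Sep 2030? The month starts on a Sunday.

Sep 2030 begins on a Sunday, so the first Monday is Sep 2 (1 day later).
The 2nd Monday is 1 weeks later: 2 + 7 = 9.

Sep 9, 2030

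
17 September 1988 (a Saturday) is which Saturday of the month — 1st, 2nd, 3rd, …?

3rd

Day 17 falls in week ⌈17/7⌉ of the month.
Days 1–7 hold the 1st Saturday, 8–14 the 2nd, 15–21 the 3rd, 22–28 the 4th, 29–31 the 5th.
17 is in the range for the 3rd.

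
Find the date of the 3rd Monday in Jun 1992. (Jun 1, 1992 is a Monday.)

Jun 15, 1992

Jun 1992 begins on a Monday, so the first Monday is Jun 1.
The 3rd Monday is 2 weeks later: 1 + 14 = 15.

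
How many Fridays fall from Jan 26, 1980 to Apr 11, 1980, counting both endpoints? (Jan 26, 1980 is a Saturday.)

11

Jan 26, 1980 is a Saturday; the first Friday on or after it is Feb 1, 1980 (6 days later).
From Feb 1, 1980 to Apr 11, 1980: 28 + 31 + 11 = 70 days (rest of Feb, Mar, Apr).
70 ÷ 7 = 10 full weeks with remainder 0, so 10 more Fridays after the first → 11.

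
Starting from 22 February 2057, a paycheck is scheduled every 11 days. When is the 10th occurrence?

The 10th occurrence is 9 intervals after the first: 9 × 11 = 99 days after 22 February 2057.
February has 28 days — 6 days to the end of February leaves 93.
March has 31 days (62 left).
April has 30 days (32 left).
May has 31 days (1 left).
1 day into June → 1 June 2057.

1 June 2057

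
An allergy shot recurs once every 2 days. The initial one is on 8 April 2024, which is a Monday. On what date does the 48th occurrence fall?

The 48th occurrence is 47 intervals after the first: 47 × 2 = 94 days after 8 April 2024.
April has 30 days — 22 days to the end of April leaves 72.
May has 31 days (41 left).
June has 30 days (11 left).
11 days into July → 11 July 2024.

11 July 2024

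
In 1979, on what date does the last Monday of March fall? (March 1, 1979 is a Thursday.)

26 March 1979

March 1979 begins on a Thursday, so the first Monday is March 5 (4 days later).
March 1979 has 31 days. Adding weeks: 5, 12, 19, 26 — the last one ≤ 31 is the 26th.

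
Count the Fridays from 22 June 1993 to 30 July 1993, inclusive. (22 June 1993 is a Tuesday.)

22 June 1993 is a Tuesday; the first Friday on or after it is 25 June 1993 (3 days later).
From 25 June 1993 to 30 July 1993: 5 + 30 = 35 days (rest of June, July).
35 ÷ 7 = 5 full weeks with remainder 0, so 5 more Fridays after the first → 6.

6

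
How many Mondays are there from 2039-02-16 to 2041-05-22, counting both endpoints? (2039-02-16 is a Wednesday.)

2039-02-16 is a Wednesday; the first Monday on or after it is 2039-02-21 (5 days later).
From 2039-02-21 to 2041-05-22: 313 + 366 + 142 = 821 days (rest of 2039, 2040, to 2041-05-22 in 2041).
821 ÷ 7 = 117 full weeks with remainder 2, so 117 more Mondays after the first → 118.

118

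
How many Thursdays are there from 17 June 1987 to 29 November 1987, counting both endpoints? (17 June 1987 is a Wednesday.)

24

17 June 1987 is a Wednesday; the first Thursday on or after it is 18 June 1987 (1 day later).
From 18 June 1987 to 29 November 1987: 12 + 31 + 31 + 30 + 31 + 29 = 164 days (rest of June, July, August, September, October, November).
164 ÷ 7 = 23 full weeks with remainder 3, so 23 more Thursdays after the first → 24.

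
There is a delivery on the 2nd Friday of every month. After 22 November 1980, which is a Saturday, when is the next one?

November 1980 starts on a Saturday; its first Friday is the 7th, so the 2nd Friday is the 14th — 14 November 1980.
That is not after 22 November 1980, so look at December 1980.
December 1980 starts on a Monday; its first Friday is the 5th, so the 2nd Friday is the 12th — 12 December 1980.

12 December 1980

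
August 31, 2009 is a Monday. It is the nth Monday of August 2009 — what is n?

5th

Day 31 falls in week ⌈31/7⌉ of the month.
Days 1–7 hold the 1st Monday, 8–14 the 2nd, 15–21 the 3rd, 22–28 the 4th, 29–31 the 5th.
31 is in the range for the 5th.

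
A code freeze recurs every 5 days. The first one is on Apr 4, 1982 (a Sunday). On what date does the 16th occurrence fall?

The 16th occurrence is 15 intervals after the first: 15 × 5 = 75 days after Apr 4, 1982.
Apr has 30 days — 26 days to the end of Apr leaves 49.
May has 31 days (18 left).
18 days into Jun → Jun 18, 1982.

Jun 18, 1982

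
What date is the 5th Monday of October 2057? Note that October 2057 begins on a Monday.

October 29, 2057

October 2057 begins on a Monday, so the first Monday is October 1.
The 5th Monday is 4 weeks later: 1 + 28 = 29.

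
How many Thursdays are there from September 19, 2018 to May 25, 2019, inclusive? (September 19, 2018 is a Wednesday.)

September 19, 2018 is a Wednesday; the first Thursday on or after it is September 20, 2018 (1 day later).
From September 20, 2018 to May 25, 2019: 10 + 31 + 30 + 31 + 31 + 28 + 31 + 30 + 25 = 247 days (rest of September, October, November, December, January, February, March, April, May).
247 ÷ 7 = 35 full weeks with remainder 2, so 35 more Thursdays after the first → 36.

36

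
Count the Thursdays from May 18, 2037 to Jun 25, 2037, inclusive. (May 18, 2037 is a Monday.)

May 18, 2037 is a Monday; the first Thursday on or after it is May 21, 2037 (3 days later).
From May 21, 2037 to Jun 25, 2037: 10 + 25 = 35 days (rest of May, Jun).
35 ÷ 7 = 5 full weeks with remainder 0, so 5 more Thursdays after the first → 6.

6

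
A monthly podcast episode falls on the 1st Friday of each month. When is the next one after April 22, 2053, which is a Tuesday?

May 2, 2053

April 2053 starts on a Tuesday, so its 1st Friday is April 4, 2053 (3 days in).
That is not after April 22, 2053, so look at May 2053.
May 2053 starts on a Thursday, so its 1st Friday is May 2, 2053 (1 day in).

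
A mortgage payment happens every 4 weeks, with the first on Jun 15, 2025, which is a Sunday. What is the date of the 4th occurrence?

Sep 7, 2025

The 4th occurrence is 3 intervals after the first: 3 × 28 = 84 days after Jun 15, 2025.
Jun has 30 days — 15 days to the end of Jun leaves 69.
Jul has 31 days (38 left).
Aug has 31 days (7 left).
7 days into Sep → Sep 7, 2025.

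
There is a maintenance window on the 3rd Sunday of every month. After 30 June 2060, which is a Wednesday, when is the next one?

18 July 2060

June 2060 starts on a Tuesday; its first Sunday is the 6th, so the 3rd Sunday is the 20th — 20 June 2060.
That is not after 30 June 2060, so look at July 2060.
July 2060 starts on a Thursday; its first Sunday is the 4th, so the 3rd Sunday is the 18th — 18 July 2060.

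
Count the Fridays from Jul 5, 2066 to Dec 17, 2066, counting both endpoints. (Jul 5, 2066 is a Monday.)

24

Jul 5, 2066 is a Monday; the first Friday on or after it is Jul 9, 2066 (4 days later).
From Jul 9, 2066 to Dec 17, 2066: 22 + 31 + 30 + 31 + 30 + 17 = 161 days (rest of Jul, Aug, Sep, Oct, Nov, Dec).
161 ÷ 7 = 23 full weeks with remainder 0, so 23 more Fridays after the first → 24.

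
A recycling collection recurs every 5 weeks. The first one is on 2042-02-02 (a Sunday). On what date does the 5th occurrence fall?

2042-06-22

The 5th occurrence is 4 intervals after the first: 4 × 35 = 140 days after 2042-02-02.
February has 28 days — 26 days to the end of February leaves 114.
March has 31 days (83 left).
April has 30 days (53 left).
May has 31 days (22 left).
22 days into June → 2042-06-22.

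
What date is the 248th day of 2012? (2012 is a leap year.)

January has 31 days (248 − 31 = 217 remain).
February has 29 days (217 − 29 = 188 remain).
March has 31 days (188 − 31 = 157 remain).
April has 30 days (157 − 30 = 127 remain).
May has 31 days (127 − 31 = 96 remain).
June has 30 days (96 − 30 = 66 remain).
July has 31 days (66 − 31 = 35 remain).
August has 31 days (35 − 31 = 4 remain).
4 into September → September 4.

2012-09-04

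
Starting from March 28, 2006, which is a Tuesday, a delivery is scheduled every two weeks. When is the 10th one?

The 10th occurrence is 9 intervals after the first: 9 × 14 = 126 days after March 28, 2006.
March has 31 days — 3 days to the end of March leaves 123.
April has 30 days (93 left).
May has 31 days (62 left).
June has 30 days (32 left).
July has 31 days (1 left).
1 day into August → August 1, 2006.

August 1, 2006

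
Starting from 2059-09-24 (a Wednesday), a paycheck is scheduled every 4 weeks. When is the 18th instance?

The 18th occurrence is 17 intervals after the first: 17 × 28 = 476 days after 2059-09-24.
September has 30 days — 6 days to the end of September leaves 470.
From end of September to end of 2059 is 92 days (378 left).
2060 has 366 days (12 left).
12 days into January → 2061-01-12.

2061-01-12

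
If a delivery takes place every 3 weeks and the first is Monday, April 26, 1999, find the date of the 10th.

The 10th occurrence is 9 intervals after the first: 9 × 21 = 189 days after April 26, 1999.
April has 30 days — 4 days to the end of April leaves 185.
May has 31 days (154 left).
June has 30 days (124 left).
July has 31 days (93 left).
August has 31 days (62 left).
September has 30 days (32 left).
October has 31 days (1 left).
1 day into November → November 1, 1999.

November 1, 1999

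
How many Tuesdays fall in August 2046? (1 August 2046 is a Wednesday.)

1 August 2046 is a Wednesday; the first Tuesday on or after it is 7 August 2046 (6 days later).
From 7 August 2046 to 31 August 2046 is 31 − 7 = 24 days.
24 ÷ 7 = 3 full weeks with remainder 3, so 3 more Tuesdays after the first → 4.

4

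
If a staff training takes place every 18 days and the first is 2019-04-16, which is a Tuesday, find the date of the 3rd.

2019-05-22

The 3rd occurrence is 2 intervals after the first: 2 × 18 = 36 days after 2019-04-16.
April has 30 days — 14 days to the end of April leaves 22.
22 days into May → 2019-05-22.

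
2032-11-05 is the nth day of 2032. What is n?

Days in months before November: 31 + 29 + 31 + 30 + 31 + 30 + 31 + 31 + 30 + 31 = 305.
Plus 5 days into November → day 310.

310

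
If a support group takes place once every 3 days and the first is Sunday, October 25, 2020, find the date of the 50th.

March 21, 2021

The 50th occurrence is 49 intervals after the first: 49 × 3 = 147 days after October 25, 2020.
October has 31 days — 6 days to the end of October leaves 141.
November has 30 days (111 left).
December has 31 days (80 left).
January has 31 days (49 left).
February has 28 days (21 left).
21 days into March → March 21, 2021.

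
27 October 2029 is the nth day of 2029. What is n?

Days in months before October: 31 + 28 + 31 + 30 + 31 + 30 + 31 + 31 + 30 = 273.
Plus 27 days into October → day 300.

300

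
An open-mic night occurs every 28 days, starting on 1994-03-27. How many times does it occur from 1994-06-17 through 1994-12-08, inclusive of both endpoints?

Occurrences land 28·i days after 1994-03-27 for i = 0, 1, 2, …
1994-06-17 is 82 days after the start; 82 ÷ 28 = 2 remainder 26; since the remainder is 26, round up to i = 3. First occurrence in the window: #4 on 1994-06-19 (3×28 = 84 days in).
1994-12-08 is 256 days after the start; 256 ÷ 28 = 9 remainder 4. Last occurrence in the window: #10 on 1994-12-04.
Occurrences #4 through #10: 7 in total.

7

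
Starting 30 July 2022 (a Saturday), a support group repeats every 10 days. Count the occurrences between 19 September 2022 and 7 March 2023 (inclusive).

Occurrences land 10·i days after 30 July 2022 for i = 0, 1, 2, …
19 September 2022 is 51 days after the start; 51 ÷ 10 = 5 remainder 1; since the remainder is 1, round up to i = 6. First occurrence in the window: #7 on 28 September 2022 (6×10 = 60 days in).
7 March 2023 is 220 days after the start; 220 ÷ 10 = 22 remainder 0. Last occurrence in the window: #23 on 7 March 2023.
Occurrences #7 through #23: 17 in total.

17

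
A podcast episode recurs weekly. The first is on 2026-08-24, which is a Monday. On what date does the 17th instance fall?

2026-12-14

The 17th occurrence is 16 intervals after the first: 16 × 7 = 112 days after 2026-08-24.
August has 31 days — 7 days to the end of August leaves 105.
September has 30 days (75 left).
October has 31 days (44 left).
November has 30 days (14 left).
14 days into December → 2026-12-14.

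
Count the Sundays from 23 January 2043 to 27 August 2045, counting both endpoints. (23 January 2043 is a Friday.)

136

23 January 2043 is a Friday; the first Sunday on or after it is 25 January 2043 (2 days later).
From 25 January 2043 to 27 August 2045: 340 + 366 + 239 = 945 days (rest of 2043, 2044, to 27 August 2045 in 2045).
945 ÷ 7 = 135 full weeks with remainder 0, so 135 more Sundays after the first → 136.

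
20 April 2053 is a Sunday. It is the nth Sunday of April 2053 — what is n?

Day 20 falls in week ⌈20/7⌉ of the month.
Days 1–7 hold the 1st Sunday, 8–14 the 2nd, 15–21 the 3rd, 22–28 the 4th, 29–31 the 5th.
20 is in the range for the 3rd.

3rd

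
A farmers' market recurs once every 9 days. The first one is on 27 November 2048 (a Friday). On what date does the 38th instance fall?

The 38th occurrence is 37 intervals after the first: 37 × 9 = 333 days after 27 November 2048.
November has 30 days — 3 days to the end of November leaves 330.
December has 31 days (299 left).
January has 31 days (268 left).
February has 28 days (240 left).
March has 31 days (209 left).
April has 30 days (179 left).
May has 31 days (148 left).
June has 30 days (118 left).
July has 31 days (87 left).
August has 31 days (56 left).
September has 30 days (26 left).
26 days into October → 26 October 2049.

26 October 2049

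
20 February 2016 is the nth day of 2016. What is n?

51

Days in months before February: 31 = 31.
Plus 20 days into February → day 51.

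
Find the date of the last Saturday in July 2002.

2002-07-27

The first Saturday of July 2002 is July 6.
July 2002 has 31 days. Adding weeks: 6, 13, 20, 27 — the last one ≤ 31 is the 27th.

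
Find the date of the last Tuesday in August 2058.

The first Tuesday of August 2058 is August 6.
August 2058 has 31 days. Adding weeks: 6, 13, 20, 27 — the last one ≤ 31 is the 27th.

2058-08-27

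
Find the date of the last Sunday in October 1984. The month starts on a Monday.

October 1984 begins on a Monday, so the first Sunday is October 7 (6 days later).
October 1984 has 31 days. Adding weeks: 7, 14, 21, 28 — the last one ≤ 31 is the 28th.

1984-10-28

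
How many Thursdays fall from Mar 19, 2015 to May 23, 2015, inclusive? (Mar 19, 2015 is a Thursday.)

10

Mar 19, 2015 is a Thursday; the first Thursday on or after it is Mar 19, 2015.
From Mar 19, 2015 to May 23, 2015: 12 + 30 + 23 = 65 days (rest of Mar, Apr, May).
65 ÷ 7 = 9 full weeks with remainder 2, so 9 more Thursdays after the first → 10.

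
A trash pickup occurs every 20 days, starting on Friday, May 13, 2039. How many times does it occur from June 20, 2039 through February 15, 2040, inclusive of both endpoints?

12

Occurrences land 20·i days after May 13, 2039 for i = 0, 1, 2, …
June 20, 2039 is 38 days after the start; 38 ÷ 20 = 1 remainder 18; since the remainder is 18, round up to i = 2. First occurrence in the window: #3 on June 22, 2039 (2×20 = 40 days in).
February 15, 2040 is 278 days after the start; 278 ÷ 20 = 13 remainder 18. Last occurrence in the window: #14 on January 28, 2040.
Occurrences #3 through #14: 12 in total.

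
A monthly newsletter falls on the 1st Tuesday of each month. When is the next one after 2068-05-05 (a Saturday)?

May 2068 starts on a Tuesday, so its 1st Tuesday is 2068-05-01.
That is not after 2068-05-05, so look at June 2068.
June 2068 starts on a Friday, so its 1st Tuesday is 2068-06-05 (4 days in).

2068-06-05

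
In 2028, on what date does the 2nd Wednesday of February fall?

2028-02-09

The first Wednesday of February 2028 is February 2.
The 2nd Wednesday is 1 weeks later: 2 + 7 = 9.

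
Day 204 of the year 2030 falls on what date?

January has 31 days (204 − 31 = 173 remain).
February has 28 days (173 − 28 = 145 remain).
March has 31 days (145 − 31 = 114 remain).
April has 30 days (114 − 30 = 84 remain).
May has 31 days (84 − 31 = 53 remain).
June has 30 days (53 − 30 = 23 remain).
23 into July → July 23.

2030-07-23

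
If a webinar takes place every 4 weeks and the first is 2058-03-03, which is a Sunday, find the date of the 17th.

2059-05-25

The 17th occurrence is 16 intervals after the first: 16 × 28 = 448 days after 2058-03-03.
March has 31 days — 28 days to the end of March leaves 420.
From end of March to end of 2058 is 275 days (145 left).
January has 31 days (114 left).
February has 28 days (86 left).
March has 31 days (55 left).
April has 30 days (25 left).
25 days into May → 2059-05-25.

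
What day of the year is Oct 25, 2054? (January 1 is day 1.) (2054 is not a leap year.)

298

Days in months before Oct: 31 + 28 + 31 + 30 + 31 + 30 + 31 + 31 + 30 = 273.
Plus 25 days into Oct → day 298.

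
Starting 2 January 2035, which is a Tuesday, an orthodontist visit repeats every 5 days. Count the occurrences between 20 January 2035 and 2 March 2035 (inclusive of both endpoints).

8

Occurrences land 5·i days after 2 January 2035 for i = 0, 1, 2, …
20 January 2035 is 18 days after the start; 18 ÷ 5 = 3 remainder 3; since the remainder is 3, round up to i = 4. First occurrence in the window: #5 on 22 January 2035 (4×5 = 20 days in).
2 March 2035 is 59 days after the start; 59 ÷ 5 = 11 remainder 4. Last occurrence in the window: #12 on 26 February 2035.
Occurrences #5 through #12: 8 in total.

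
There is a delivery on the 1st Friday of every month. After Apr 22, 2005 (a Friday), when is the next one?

Apr 2005 starts on a Friday, so its 1st Friday is Apr 1, 2005.
That is not after Apr 22, 2005, so look at May 2005.
May 2005 starts on a Sunday, so its 1st Friday is May 6, 2005 (5 days in).

May 6, 2005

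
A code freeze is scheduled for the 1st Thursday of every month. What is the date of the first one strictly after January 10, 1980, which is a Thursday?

January 1980 starts on a Tuesday, so its 1st Thursday is January 3, 1980 (2 days in).
That is not after January 10, 1980, so look at February 1980.
February 1980 starts on a Friday, so its 1st Thursday is February 7, 1980 (6 days in).

February 7, 1980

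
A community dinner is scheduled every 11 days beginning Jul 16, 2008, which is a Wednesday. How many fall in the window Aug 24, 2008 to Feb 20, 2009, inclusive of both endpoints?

Occurrences land 11·i days after Jul 16, 2008 for i = 0, 1, 2, …
Aug 24, 2008 is 39 days after the start; 39 ÷ 11 = 3 remainder 6; since the remainder is 6, round up to i = 4. First occurrence in the window: #5 on Aug 29, 2008 (4×11 = 44 days in).
Feb 20, 2009 is 219 days after the start; 219 ÷ 11 = 19 remainder 10. Last occurrence in the window: #20 on Feb 10, 2009.
Occurrences #5 through #20: 16 in total.

16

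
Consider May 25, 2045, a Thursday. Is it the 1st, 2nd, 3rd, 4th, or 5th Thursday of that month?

4th

Day 25 falls in week ⌈25/7⌉ of the month.
Days 1–7 hold the 1st Thursday, 8–14 the 2nd, 15–21 the 3rd, 22–28 the 4th, 29–31 the 5th.
25 is in the range for the 4th.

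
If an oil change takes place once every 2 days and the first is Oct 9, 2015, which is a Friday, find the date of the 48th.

Jan 11, 2016

The 48th occurrence is 47 intervals after the first: 47 × 2 = 94 days after Oct 9, 2015.
Oct has 31 days — 22 days to the end of Oct leaves 72.
Nov has 30 days (42 left).
Dec has 31 days (11 left).
11 days into Jan → Jan 11, 2016.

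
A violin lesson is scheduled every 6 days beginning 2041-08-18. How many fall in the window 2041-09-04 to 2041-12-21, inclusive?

Occurrences land 6·i days after 2041-08-18 for i = 0, 1, 2, …
2041-09-04 is 17 days after the start; 17 ÷ 6 = 2 remainder 5; since the remainder is 5, round up to i = 3. First occurrence in the window: #4 on 2041-09-05 (3×6 = 18 days in).
2041-12-21 is 125 days after the start; 125 ÷ 6 = 20 remainder 5. Last occurrence in the window: #21 on 2041-12-16.
Occurrences #4 through #21: 18 in total.

18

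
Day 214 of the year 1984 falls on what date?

1984-08-01

January has 31 days (214 − 31 = 183 remain).
February has 29 days (183 − 29 = 154 remain).
March has 31 days (154 − 31 = 123 remain).
April has 30 days (123 − 30 = 93 remain).
May has 31 days (93 − 31 = 62 remain).
June has 30 days (62 − 30 = 32 remain).
July has 31 days (32 − 31 = 1 remain).
1 into August → August 1.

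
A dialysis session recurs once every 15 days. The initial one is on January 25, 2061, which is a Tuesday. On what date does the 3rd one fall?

The 3rd occurrence is 2 intervals after the first: 2 × 15 = 30 days after January 25, 2061.
January has 31 days — 6 days to the end of January leaves 24.
24 days into February → February 24, 2061.

February 24, 2061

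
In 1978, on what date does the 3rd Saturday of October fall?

October 21, 1978

October 1978 begins on a Sunday, so the first Saturday is October 7 (6 days later).
The 3rd Saturday is 2 weeks later: 7 + 14 = 21.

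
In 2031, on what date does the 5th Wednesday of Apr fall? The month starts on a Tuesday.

Apr 2031 begins on a Tuesday, so the first Wednesday is Apr 2 (1 day later).
The 5th Wednesday is 4 weeks later: 2 + 28 = 30.

Apr 30, 2031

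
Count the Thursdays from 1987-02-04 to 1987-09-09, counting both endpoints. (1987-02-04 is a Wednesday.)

1987-02-04 is a Wednesday; the first Thursday on or after it is 1987-02-05 (1 day later).
From 1987-02-05 to 1987-09-09: 23 + 31 + 30 + 31 + 30 + 31 + 31 + 9 = 216 days (rest of February, March, April, May, June, July, August, September).
216 ÷ 7 = 30 full weeks with remainder 6, so 30 more Thursdays after the first → 31.

31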